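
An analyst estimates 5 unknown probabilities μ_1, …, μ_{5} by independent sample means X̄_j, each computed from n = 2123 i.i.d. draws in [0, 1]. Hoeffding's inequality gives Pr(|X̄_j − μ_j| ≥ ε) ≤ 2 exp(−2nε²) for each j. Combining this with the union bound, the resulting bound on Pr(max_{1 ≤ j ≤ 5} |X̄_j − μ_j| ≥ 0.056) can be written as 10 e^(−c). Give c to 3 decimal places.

Union bound over the 5 events: Pr(max_{1 ≤ j ≤ 5} |X̄_j − μ_j| ≥ 0.056) ≤ 5·2·exp(−2nε²) = 10 exp(−2·2123·0.056²).
So c = 2·2123·0.056² = 13.3155.

13.315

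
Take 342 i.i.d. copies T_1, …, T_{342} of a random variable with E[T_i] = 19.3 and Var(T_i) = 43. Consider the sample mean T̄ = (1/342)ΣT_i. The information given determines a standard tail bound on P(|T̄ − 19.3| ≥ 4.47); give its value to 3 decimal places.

0.006

With mean and variance of each term known, Chebyshev's inequality bounds the deviation of the sum (or sample mean).
Var(T̄) = Var(T_i)/n = 43/342 = 0.12573.
Chebyshev: P(|T̄ − 19.3| ≥ 4.47) ≤ Var(T̄)/(4.47)² = 43/(342·4.47²) = 0.0063.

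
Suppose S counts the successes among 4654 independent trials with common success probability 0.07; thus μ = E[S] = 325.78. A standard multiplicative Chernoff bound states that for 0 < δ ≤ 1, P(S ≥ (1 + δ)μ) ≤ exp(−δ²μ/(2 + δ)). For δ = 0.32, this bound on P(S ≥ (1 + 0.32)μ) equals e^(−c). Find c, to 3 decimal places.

c = δ²μ/(2 + δ) = 0.32²·325.78/(2 + 0.32) = 14.3793.

14.379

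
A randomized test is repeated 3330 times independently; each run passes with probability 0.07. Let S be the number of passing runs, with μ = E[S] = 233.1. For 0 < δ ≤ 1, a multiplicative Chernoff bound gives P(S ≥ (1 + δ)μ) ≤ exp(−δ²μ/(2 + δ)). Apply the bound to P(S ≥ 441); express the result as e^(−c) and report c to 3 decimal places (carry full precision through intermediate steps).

Write 441 = (1 + δ)μ, so δ = 441/233.1 − 1 = 0.8918919…
Then the exponent is δ²μ/(2 + δ) = (441 − μ)² / (μ·(2 + δ)) = 64.118692.

64.119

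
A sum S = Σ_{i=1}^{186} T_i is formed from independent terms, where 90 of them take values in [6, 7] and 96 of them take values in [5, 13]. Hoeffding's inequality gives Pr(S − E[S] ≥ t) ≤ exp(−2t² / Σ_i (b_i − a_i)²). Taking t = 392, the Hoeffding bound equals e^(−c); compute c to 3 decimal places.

Σ(b_i − a_i)² = 90·1² + 96·8² = 6234.
c = 2t² / 6234 = 2·392² / 6234 = 49.2987.

49.299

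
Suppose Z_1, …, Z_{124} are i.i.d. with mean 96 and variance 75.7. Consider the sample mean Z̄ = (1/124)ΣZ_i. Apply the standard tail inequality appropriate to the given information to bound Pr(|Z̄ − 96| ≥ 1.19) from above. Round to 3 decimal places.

With mean and variance of each term known, Chebyshev's inequality bounds the deviation of the sum (or sample mean).
Var(Z̄) = Var(Z_i)/n = 75.7/124 = 0.61048.
Chebyshev: Pr(|Z̄ − 96| ≥ 1.19) ≤ Var(Z̄)/(1.19)² = 75.7/(124·1.19²) = 0.4311.

0.431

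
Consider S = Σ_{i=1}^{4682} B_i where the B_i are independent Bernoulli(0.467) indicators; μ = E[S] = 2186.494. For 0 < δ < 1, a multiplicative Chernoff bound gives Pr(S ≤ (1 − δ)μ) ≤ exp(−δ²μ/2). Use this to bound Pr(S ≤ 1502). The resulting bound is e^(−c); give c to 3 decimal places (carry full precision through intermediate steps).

107.142

Write 1502 = (1 − δ)μ, so δ = 1 − 1502/2186.494 = 0.3130555…
Then the exponent is δ²μ/2 = (μ − 1502)²/(2μ) = 107.142310.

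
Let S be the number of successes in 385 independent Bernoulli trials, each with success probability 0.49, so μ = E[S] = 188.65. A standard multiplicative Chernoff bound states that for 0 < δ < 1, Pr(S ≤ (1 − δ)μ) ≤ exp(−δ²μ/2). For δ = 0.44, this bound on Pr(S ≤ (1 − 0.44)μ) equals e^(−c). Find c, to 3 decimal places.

18.261

c = δ²μ/2 = 0.44²·188.65/2 = 18.2613.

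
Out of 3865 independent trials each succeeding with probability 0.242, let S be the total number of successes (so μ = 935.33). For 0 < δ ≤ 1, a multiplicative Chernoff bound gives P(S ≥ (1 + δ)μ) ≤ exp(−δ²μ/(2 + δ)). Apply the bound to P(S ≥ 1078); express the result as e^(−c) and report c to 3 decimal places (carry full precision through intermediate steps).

10.110

Write 1078 = (1 + δ)μ, so δ = 1078/935.33 − 1 = 0.1525344…
Then the exponent is δ²μ/(2 + δ) = (1078 − μ)² / (μ·(2 + δ)) = 10.109981.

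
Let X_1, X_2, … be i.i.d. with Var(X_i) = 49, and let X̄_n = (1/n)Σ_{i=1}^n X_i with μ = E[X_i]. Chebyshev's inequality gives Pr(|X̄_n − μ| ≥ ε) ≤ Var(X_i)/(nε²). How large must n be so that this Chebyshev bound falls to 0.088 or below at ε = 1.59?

221

Require 49/(n·1.59²) ≤ 0.088, i.e. n ≥ 49/(0.088·1.59²) = 220.252.
The smallest integer n is 221.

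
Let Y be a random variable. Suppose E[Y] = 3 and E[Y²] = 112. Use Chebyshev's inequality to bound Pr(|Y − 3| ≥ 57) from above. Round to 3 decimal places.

Var(Y) = E[Y²] − (E[Y])² = 112 − 9 = 103.
Chebyshev's inequality: Pr(|Y − μ| ≥ t) ≤ Var(Y)/t² = 103/3249 = 0.0317.

0.032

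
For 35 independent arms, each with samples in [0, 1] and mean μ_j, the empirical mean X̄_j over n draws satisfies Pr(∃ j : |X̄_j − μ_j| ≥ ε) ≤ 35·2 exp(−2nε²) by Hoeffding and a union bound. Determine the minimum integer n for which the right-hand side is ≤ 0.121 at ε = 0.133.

180

Need 2·35·exp(−2nε²) ≤ 0.121, i.e. exp(−2nε²) ≤ 0.121/70.
So 2nε² ≥ ln(70/0.121) = 6.360460.
Hence n ≥ 6.360460/(2·0.133²) = 179.786.
The smallest integer n is 180.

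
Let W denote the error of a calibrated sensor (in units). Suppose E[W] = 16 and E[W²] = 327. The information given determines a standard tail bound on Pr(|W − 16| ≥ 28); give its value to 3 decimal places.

The first two moments determine the variance, so Chebyshev's inequality is the sharpest standard bound available.
Var(W) = E[W²] − (E[W])² = 327 − 256 = 71.
Chebyshev's inequality: Pr(|W − μ| ≥ t) ≤ Var(W)/t² = 71/784 = 0.0906.

0.091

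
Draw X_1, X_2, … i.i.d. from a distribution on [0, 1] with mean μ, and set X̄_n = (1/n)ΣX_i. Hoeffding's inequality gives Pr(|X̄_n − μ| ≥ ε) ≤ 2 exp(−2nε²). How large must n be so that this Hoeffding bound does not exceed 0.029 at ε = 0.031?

Require 2·exp(−2nε²) ≤ 0.029, i.e. 2nε² ≥ ln(2/0.029) = 4.233607.
So n ≥ 4.233607 / (2·0.031²) = 2202.709.
The smallest integer n is 2203.

2203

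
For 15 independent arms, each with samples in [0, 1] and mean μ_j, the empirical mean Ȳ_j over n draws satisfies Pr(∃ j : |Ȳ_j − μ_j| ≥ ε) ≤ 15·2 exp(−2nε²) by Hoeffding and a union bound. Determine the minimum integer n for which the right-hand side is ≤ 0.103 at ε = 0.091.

Need 2·15·exp(−2nε²) ≤ 0.103, i.e. exp(−2nε²) ≤ 0.103/30.
So 2nε² ≥ ln(30/0.103) = 5.674224.
Hence n ≥ 5.674224/(2·0.091²) = 342.605.
The smallest integer n is 343.

343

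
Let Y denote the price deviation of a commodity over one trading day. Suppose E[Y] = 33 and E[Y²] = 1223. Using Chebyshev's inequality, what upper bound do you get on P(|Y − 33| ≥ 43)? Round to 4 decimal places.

0.0725

Var(Y) = E[Y²] − (E[Y])² = 1223 − 1089 = 134.
Chebyshev's inequality: P(|Y − μ| ≥ t) ≤ Var(Y)/t² = 134/1849 = 0.0725.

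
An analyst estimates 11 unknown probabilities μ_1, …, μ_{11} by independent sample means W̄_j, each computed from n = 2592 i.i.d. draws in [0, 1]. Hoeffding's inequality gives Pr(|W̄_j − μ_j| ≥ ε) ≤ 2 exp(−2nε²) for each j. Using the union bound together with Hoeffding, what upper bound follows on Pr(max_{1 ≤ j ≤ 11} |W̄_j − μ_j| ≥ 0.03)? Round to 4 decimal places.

Per-experiment Hoeffding bound: 2·exp(−2·2592·0.03²) = 2·exp(−4.66560) = 0.018827.
Union bound over 11 events: 11·0.018827 = 0.20710.

0.2071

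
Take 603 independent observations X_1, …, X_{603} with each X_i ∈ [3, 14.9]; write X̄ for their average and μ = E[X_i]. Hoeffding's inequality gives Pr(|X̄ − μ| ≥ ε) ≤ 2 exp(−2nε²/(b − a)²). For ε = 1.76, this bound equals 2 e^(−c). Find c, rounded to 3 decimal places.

26.380

c = 2nε²/(b − a)² = 2·603·1.76² / 11.9² = 26.3802.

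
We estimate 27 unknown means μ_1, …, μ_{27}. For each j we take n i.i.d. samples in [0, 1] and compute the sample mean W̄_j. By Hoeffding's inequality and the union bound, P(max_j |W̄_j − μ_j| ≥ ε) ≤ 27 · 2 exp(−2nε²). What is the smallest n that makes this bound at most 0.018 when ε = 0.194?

107

Need 2·27·exp(−2nε²) ≤ 0.018, i.e. exp(−2nε²) ≤ 0.018/54.
So 2nε² ≥ ln(54/0.018) = 8.006368.
Hence n ≥ 8.006368/(2·0.194²) = 106.366.
The smallest integer n is 107.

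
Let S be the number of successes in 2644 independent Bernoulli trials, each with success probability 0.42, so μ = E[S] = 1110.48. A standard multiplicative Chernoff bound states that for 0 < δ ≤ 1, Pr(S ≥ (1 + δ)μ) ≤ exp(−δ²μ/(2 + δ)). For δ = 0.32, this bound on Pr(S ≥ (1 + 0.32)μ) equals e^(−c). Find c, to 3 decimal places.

c = δ²μ/(2 + δ) = 0.32²·1110.48/(2 + 0.32) = 49.0143.

49.014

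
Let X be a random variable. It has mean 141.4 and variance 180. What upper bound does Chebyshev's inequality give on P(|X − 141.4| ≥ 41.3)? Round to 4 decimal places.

0.1055

Chebyshev: P(|X − μ| ≥ t) ≤ Var(X)/t².
Bound = 180 / 1705.69 = 0.1055.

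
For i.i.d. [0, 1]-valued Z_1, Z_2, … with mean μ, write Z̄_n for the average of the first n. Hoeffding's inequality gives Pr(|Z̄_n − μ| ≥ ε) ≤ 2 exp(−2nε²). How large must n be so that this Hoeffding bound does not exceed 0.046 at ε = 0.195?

Require 2·exp(−2nε²) ≤ 0.046, i.e. 2nε² ≥ ln(2/0.046) = 3.772261.
So n ≥ 3.772261 / (2·0.195²) = 49.602.
The smallest integer n is 50.

50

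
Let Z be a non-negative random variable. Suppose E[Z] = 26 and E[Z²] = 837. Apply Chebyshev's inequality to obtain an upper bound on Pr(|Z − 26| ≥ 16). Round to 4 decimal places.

Var(Z) = E[Z²] − (E[Z])² = 837 − 676 = 161.
Chebyshev's inequality: Pr(|Z − μ| ≥ t) ≤ Var(Z)/t² = 161/256 = 0.6289.

0.6289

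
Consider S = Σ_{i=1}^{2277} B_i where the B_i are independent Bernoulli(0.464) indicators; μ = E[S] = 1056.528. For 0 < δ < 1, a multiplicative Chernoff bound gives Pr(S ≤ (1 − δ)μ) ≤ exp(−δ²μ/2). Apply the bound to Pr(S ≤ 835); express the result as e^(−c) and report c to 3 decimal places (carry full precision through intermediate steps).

23.224

Write 835 = (1 − δ)μ, so δ = 1 − 835/1056.528 = 0.2096755…
Then the exponent is δ²μ/2 = (μ − 835)²/(2μ) = 23.224493.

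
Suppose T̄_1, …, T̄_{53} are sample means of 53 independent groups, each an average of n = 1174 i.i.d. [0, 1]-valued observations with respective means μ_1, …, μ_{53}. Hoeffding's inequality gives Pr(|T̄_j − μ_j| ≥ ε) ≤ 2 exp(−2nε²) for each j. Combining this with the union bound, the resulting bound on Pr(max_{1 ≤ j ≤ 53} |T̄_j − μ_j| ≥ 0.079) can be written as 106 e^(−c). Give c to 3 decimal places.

14.654

Union bound over the 53 events: Pr(max_{1 ≤ j ≤ 53} |T̄_j − μ_j| ≥ 0.079) ≤ 53·2·exp(−2nε²) = 106 exp(−2·1174·0.079²).
So c = 2·1174·0.079² = 14.6539.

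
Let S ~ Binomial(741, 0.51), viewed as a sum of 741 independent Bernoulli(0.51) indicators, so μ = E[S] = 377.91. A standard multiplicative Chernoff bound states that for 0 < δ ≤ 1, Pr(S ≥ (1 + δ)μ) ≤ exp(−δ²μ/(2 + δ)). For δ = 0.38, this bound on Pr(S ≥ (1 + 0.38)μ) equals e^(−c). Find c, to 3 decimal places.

22.929

c = δ²μ/(2 + δ) = 0.38²·377.91/(2 + 0.38) = 22.9287.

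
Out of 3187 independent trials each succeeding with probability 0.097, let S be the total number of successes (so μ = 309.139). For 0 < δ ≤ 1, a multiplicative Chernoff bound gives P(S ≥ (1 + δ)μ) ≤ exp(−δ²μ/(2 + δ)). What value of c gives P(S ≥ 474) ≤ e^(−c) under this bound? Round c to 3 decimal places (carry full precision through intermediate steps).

Write 474 = (1 + δ)μ, so δ = 474/309.139 − 1 = 0.5332908…
Then the exponent is δ²μ/(2 + δ) = (474 − μ)² / (μ·(2 + δ)) = 34.705396.

34.705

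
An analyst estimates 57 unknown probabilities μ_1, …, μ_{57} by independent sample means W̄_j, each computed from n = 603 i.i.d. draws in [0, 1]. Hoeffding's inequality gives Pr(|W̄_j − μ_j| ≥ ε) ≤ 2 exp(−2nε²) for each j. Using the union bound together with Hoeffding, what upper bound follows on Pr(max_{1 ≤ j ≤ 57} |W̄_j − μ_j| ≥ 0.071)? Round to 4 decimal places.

0.2610

Per-experiment Hoeffding bound: 2·exp(−2·603·0.071²) = 2·exp(−6.07945) = 0.0045789.
Union bound over 57 events: 57·0.0045789 = 0.26100.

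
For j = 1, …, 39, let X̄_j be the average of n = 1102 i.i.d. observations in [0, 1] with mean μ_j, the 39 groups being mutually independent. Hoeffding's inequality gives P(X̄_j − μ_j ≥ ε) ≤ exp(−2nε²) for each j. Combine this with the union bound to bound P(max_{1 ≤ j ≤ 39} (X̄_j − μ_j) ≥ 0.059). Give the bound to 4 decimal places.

Per-experiment Hoeffding bound: exp(−2·1102·0.059²) = exp(−7.67212) = 0.00046563.
Union bound over 39 events: 39·0.00046563 = 0.01816.

0.0182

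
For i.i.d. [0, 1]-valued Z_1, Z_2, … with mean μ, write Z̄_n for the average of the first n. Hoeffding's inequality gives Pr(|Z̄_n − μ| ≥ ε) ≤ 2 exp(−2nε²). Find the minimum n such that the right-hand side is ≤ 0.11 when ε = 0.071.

288

Require 2·exp(−2nε²) ≤ 0.11, i.e. 2nε² ≥ ln(2/0.11) = 2.900422.
So n ≥ 2.900422 / (2·0.071²) = 287.683.
The smallest integer n is 288.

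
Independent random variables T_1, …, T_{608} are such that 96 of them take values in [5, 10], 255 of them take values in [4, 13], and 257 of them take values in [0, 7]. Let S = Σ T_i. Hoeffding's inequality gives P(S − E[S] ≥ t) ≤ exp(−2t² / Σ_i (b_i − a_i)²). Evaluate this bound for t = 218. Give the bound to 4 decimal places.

Σ(b_i − a_i)² = 96·5² + 255·9² + 257·7² = 35648.
Exponent = 2·218² / 35648 = 2.66629.
Bound = exp(−2.66629) = 0.06951.

0.0695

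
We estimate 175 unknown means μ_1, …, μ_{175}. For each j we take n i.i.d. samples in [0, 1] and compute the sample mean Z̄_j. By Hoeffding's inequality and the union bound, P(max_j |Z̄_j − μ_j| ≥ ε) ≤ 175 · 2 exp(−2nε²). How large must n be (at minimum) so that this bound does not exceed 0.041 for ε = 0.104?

419

Need 2·175·exp(−2nε²) ≤ 0.041, i.e. exp(−2nε²) ≤ 0.041/350.
So 2nε² ≥ ln(350/0.041) = 9.052116.
Hence n ≥ 9.052116/(2·0.104²) = 418.460.
The smallest integer n is 419.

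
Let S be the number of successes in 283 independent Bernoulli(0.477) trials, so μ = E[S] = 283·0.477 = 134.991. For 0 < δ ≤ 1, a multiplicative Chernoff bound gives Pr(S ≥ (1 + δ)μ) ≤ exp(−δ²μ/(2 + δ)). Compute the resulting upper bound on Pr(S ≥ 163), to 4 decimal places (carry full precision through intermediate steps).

Write 163 = (1 + δ)μ, so δ = 163/134.991 − 1 = 0.2074879…
Then the exponent is δ²μ/(2 + δ) = (163 − μ)² / (μ·(2 + δ)) = 2.632644.
Bound = exp(−2.632644) = 0.07189.

0.0719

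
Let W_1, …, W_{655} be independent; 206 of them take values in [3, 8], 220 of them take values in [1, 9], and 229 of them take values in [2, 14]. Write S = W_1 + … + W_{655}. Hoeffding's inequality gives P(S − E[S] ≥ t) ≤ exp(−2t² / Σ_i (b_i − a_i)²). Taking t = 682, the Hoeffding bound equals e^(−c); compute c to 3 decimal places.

17.819

Σ(b_i − a_i)² = 206·5² + 220·8² + 229·12² = 52206.
c = 2t² / 52206 = 2·682² / 52206 = 17.8188.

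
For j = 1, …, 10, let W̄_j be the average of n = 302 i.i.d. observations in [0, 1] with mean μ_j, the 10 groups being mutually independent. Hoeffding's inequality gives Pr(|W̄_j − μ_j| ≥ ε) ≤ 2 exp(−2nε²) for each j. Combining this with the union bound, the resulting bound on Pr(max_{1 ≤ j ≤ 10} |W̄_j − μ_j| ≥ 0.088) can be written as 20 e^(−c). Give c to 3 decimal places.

Union bound over the 10 events: Pr(max_{1 ≤ j ≤ 10} |W̄_j − μ_j| ≥ 0.088) ≤ 10·2·exp(−2nε²) = 20 exp(−2·302·0.088²).
So c = 2·302·0.088² = 4.6774.

4.677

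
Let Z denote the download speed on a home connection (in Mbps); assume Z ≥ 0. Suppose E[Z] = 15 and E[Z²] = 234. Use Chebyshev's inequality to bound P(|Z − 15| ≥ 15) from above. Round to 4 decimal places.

Var(Z) = E[Z²] − (E[Z])² = 234 − 225 = 9.
Chebyshev's inequality: P(|Z − μ| ≥ t) ≤ Var(Z)/t² = 9/225 = 0.0400.

0.0400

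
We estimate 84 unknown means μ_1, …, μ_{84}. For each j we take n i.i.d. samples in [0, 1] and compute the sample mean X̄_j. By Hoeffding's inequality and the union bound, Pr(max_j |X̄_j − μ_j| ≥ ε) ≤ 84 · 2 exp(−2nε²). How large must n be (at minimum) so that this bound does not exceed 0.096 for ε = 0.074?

Need 2·84·exp(−2nε²) ≤ 0.096, i.e. exp(−2nε²) ≤ 0.096/168.
So 2nε² ≥ ln(168/0.096) = 7.467371.
Hence n ≥ 7.467371/(2·0.074²) = 681.827.
The smallest integer n is 682.

682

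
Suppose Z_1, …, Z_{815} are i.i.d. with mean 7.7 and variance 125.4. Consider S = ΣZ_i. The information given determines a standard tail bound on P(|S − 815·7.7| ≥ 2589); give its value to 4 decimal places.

With mean and variance of each term known, Chebyshev's inequality bounds the deviation of the sum (or sample mean).
Var(S) = n·Var(Z_i) = 815·125.4 = 102201.
Chebyshev: P(|S − 815·7.7| ≥ 2589) ≤ Var(S)/2589² = 102201/6702921 = 0.0152.

0.0152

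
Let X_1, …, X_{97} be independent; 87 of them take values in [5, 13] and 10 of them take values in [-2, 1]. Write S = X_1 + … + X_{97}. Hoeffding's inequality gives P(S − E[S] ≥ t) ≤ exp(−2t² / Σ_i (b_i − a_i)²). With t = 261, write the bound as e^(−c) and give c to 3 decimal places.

24.080

Σ(b_i − a_i)² = 87·8² + 10·3² = 5658.
c = 2t² / 5658 = 2·261² / 5658 = 24.0795.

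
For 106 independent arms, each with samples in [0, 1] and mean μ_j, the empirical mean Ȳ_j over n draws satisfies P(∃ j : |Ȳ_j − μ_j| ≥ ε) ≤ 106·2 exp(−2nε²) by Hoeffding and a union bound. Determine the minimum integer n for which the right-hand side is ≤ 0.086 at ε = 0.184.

Need 2·106·exp(−2nε²) ≤ 0.086, i.e. exp(−2nε²) ≤ 0.086/212.
So 2nε² ≥ ln(212/0.086) = 7.809994.
Hence n ≥ 7.809994/(2·0.184²) = 115.341.
The smallest integer n is 116.

116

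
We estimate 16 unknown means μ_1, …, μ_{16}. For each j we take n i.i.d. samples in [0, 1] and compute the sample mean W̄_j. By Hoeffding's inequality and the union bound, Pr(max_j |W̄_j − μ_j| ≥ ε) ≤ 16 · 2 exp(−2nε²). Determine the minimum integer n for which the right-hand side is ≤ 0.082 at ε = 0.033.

Need 2·16·exp(−2nε²) ≤ 0.082, i.e. exp(−2nε²) ≤ 0.082/32.
So 2nε² ≥ ln(32/0.082) = 5.966772.
Hence n ≥ 5.966772/(2·0.033²) = 2739.565.
The smallest integer n is 2740.

2740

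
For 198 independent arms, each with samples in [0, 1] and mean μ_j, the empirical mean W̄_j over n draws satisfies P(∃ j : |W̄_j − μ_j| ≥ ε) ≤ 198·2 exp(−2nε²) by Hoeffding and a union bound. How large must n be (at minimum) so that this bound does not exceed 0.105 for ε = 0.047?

1865

Need 2·198·exp(−2nε²) ≤ 0.105, i.e. exp(−2nε²) ≤ 0.105/396.
So 2nε² ≥ ln(396/0.105) = 8.235209.
Hence n ≥ 8.235209/(2·0.047²) = 1864.013.
The smallest integer n is 1865.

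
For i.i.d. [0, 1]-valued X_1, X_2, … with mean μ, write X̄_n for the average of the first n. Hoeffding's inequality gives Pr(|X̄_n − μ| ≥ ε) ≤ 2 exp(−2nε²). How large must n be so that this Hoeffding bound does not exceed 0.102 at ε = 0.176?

Require 2·exp(−2nε²) ≤ 0.102, i.e. 2nε² ≥ ln(2/0.102) = 2.975930.
So n ≥ 2.975930 / (2·0.176²) = 48.036.
The smallest integer n is 49.

49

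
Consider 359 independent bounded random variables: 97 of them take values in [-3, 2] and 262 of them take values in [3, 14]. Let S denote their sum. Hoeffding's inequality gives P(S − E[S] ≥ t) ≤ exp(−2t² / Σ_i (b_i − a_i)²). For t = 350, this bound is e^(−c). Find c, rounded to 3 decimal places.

Σ(b_i − a_i)² = 97·5² + 262·11² = 34127.
c = 2t² / 34127 = 2·350² / 34127 = 7.1791.

7.179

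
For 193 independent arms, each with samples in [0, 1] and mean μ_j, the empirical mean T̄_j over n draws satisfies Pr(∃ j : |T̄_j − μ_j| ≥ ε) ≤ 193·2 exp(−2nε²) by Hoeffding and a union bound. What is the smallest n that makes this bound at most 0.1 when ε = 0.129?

249

Need 2·193·exp(−2nε²) ≤ 0.1, i.e. exp(−2nε²) ≤ 0.1/386.
So 2nε² ≥ ln(386/0.1) = 8.258422.
Hence n ≥ 8.258422/(2·0.129²) = 248.135.
The smallest integer n is 249.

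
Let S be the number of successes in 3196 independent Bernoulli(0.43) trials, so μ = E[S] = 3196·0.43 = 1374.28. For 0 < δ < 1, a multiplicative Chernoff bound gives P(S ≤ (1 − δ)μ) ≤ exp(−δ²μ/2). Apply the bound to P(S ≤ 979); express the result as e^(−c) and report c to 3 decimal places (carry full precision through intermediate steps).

56.847

Write 979 = (1 − δ)μ, so δ = 1 − 979/1374.28 = 0.287627…
Then the exponent is δ²μ/2 = (μ − 979)²/(2μ) = 56.846595.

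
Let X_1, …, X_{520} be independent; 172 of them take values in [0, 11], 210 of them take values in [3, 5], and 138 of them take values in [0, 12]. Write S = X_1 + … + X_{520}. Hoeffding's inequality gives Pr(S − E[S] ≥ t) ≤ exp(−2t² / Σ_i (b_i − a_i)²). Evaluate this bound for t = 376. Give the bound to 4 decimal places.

Σ(b_i − a_i)² = 172·11² + 210·2² + 138·12² = 41524.
Exponent = 2·376² / 41524 = 6.80936.
Bound = exp(−6.80936) = 0.00110.

0.0011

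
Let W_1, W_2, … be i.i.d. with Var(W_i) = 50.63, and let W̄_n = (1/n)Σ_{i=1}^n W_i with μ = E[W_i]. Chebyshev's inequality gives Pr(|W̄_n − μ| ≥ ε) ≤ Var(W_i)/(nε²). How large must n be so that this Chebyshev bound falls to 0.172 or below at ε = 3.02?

Require 50.63/(n·3.02²) ≤ 0.172, i.e. n ≥ 50.63/(0.172·3.02²) = 32.275.
The smallest integer n is 33.

33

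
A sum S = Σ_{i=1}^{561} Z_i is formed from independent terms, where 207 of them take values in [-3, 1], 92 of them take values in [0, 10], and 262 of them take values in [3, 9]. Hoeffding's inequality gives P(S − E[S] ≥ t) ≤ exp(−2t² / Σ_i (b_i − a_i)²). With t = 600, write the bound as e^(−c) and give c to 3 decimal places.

Σ(b_i − a_i)² = 207·4² + 92·10² + 262·6² = 21944.
c = 2t² / 21944 = 2·600² / 21944 = 32.8108.

32.811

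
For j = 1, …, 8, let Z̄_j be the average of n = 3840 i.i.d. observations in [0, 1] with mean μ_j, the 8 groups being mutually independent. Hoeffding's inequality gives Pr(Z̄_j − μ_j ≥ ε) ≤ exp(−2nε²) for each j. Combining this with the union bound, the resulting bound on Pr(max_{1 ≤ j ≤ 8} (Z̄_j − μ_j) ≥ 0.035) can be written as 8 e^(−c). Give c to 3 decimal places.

9.408

Union bound over the 8 events: Pr(max_{1 ≤ j ≤ 8} (Z̄_j − μ_j) ≥ 0.035) ≤ 8·exp(−2nε²) = 8 exp(−2·3840·0.035²).
So c = 2·3840·0.035² = 9.4080.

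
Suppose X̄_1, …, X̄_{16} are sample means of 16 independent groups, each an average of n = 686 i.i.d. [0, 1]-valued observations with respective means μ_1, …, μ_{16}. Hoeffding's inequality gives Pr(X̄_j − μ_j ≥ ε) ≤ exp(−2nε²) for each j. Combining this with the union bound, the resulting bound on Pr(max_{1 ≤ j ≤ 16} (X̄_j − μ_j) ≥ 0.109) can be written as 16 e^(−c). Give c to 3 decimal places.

16.301

Union bound over the 16 events: Pr(max_{1 ≤ j ≤ 16} (X̄_j − μ_j) ≥ 0.109) ≤ 16·exp(−2nε²) = 16 exp(−2·686·0.109²).
So c = 2·686·0.109² = 16.3007.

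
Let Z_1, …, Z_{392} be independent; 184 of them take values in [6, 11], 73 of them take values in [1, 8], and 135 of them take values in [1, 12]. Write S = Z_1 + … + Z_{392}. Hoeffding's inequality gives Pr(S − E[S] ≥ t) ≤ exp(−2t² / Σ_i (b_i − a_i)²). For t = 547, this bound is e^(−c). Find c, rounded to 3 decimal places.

Σ(b_i − a_i)² = 184·5² + 73·7² + 135·11² = 24512.
c = 2t² / 24512 = 2·547² / 24512 = 24.4133.

24.413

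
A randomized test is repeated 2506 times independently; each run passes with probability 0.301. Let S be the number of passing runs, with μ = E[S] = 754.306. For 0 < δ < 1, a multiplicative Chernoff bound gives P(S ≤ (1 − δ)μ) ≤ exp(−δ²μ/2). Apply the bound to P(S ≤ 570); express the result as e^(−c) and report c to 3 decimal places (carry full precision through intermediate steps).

22.517

Write 570 = (1 − δ)μ, so δ = 1 − 570/754.306 = 0.2443385…
Then the exponent is δ²μ/2 = (μ − 570)²/(2μ) = 22.516526.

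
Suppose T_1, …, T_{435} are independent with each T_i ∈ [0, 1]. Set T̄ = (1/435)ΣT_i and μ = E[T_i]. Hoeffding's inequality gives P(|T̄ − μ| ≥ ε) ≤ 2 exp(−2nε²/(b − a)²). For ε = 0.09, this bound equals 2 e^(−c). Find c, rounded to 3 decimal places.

c = 2nε²/(b − a)² = 2·435·0.09² / 1² = 7.0470.

7.047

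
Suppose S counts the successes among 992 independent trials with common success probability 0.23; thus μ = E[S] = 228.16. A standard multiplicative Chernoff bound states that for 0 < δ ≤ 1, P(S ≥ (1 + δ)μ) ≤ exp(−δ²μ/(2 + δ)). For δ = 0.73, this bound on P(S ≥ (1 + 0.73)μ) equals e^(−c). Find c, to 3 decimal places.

44.537

c = δ²μ/(2 + δ) = 0.73²·228.16/(2 + 0.73) = 44.5372.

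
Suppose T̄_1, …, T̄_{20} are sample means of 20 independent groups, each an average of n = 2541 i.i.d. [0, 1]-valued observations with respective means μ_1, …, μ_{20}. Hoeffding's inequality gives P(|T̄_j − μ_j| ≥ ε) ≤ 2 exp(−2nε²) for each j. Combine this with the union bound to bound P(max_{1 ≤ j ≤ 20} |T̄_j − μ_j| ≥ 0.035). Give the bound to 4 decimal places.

0.0791

Per-experiment Hoeffding bound: 2·exp(−2·2541·0.035²) = 2·exp(−6.22545) = 0.0039569.
Union bound over 20 events: 20·0.0039569 = 0.07914.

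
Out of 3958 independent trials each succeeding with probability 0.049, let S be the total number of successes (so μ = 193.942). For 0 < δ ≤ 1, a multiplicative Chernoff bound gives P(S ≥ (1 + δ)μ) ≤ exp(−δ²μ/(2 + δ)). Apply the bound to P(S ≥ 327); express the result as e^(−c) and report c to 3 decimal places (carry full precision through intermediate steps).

33.985

Write 327 = (1 + δ)μ, so δ = 327/193.942 − 1 = 0.6860711…
Then the exponent is δ²μ/(2 + δ) = (327 − μ)² / (μ·(2 + δ)) = 33.985418.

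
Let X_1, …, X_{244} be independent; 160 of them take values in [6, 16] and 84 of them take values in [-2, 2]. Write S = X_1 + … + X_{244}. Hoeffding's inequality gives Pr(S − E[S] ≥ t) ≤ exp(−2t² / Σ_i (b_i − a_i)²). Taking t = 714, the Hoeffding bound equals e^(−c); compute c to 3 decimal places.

Σ(b_i − a_i)² = 160·10² + 84·4² = 17344.
c = 2t² / 17344 = 2·714² / 17344 = 58.7864.

58.786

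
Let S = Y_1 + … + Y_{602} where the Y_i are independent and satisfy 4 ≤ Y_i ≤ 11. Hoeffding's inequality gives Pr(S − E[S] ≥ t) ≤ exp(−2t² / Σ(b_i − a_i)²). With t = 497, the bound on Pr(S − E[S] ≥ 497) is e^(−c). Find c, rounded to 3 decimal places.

16.748

Σ(b_i − a_i)² = 602·(7)² = 29498.
c = 2t²/29498 = 2·497²/29498 = 16.7475.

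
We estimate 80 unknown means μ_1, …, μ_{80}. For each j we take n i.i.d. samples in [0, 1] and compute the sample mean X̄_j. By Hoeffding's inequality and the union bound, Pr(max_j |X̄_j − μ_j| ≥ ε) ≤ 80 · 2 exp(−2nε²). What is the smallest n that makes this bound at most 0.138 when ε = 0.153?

151

Need 2·80·exp(−2nε²) ≤ 0.138, i.e. exp(−2nε²) ≤ 0.138/160.
So 2nε² ≥ ln(160/0.138) = 7.055675.
Hence n ≥ 7.055675/(2·0.153²) = 150.704.
The smallest integer n is 151.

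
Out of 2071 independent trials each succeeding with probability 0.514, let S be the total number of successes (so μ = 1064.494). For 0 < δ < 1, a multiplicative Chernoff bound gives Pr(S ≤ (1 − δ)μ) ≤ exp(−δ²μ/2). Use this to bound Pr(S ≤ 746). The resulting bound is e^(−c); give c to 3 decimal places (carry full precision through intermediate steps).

47.646

Write 746 = (1 − δ)μ, so δ = 1 − 746/1064.494 = 0.2991976…
Then the exponent is δ²μ/2 = (μ − 746)²/(2μ) = 47.646313.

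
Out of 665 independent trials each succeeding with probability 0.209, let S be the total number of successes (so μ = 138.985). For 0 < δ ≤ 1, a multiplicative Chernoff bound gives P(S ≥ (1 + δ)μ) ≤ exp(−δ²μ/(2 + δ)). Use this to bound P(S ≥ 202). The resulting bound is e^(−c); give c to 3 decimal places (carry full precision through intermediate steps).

Write 202 = (1 + δ)μ, so δ = 202/138.985 − 1 = 0.4533943…
Then the exponent is δ²μ/(2 + δ) = (202 − μ)² / (μ·(2 + δ)) = 11.645352.

11.645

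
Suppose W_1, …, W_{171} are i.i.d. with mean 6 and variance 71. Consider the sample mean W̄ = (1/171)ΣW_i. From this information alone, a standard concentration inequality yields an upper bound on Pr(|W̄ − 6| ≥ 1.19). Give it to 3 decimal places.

0.293

With mean and variance of each term known, Chebyshev's inequality bounds the deviation of the sum (or sample mean).
Var(W̄) = Var(W_i)/n = 71/171 = 0.4152.
Chebyshev: Pr(|W̄ − 6| ≥ 1.19) ≤ Var(W̄)/(1.19)² = 71/(171·1.19²) = 0.2932.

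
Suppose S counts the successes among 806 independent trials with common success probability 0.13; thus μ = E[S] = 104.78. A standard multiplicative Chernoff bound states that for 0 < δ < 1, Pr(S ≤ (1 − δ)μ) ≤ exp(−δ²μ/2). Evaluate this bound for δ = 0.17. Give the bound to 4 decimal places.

0.2200

Exponent = δ²μ/2 = 0.17²·104.78/2 = 1.5141.
Bound = exp(−1.5141) = 0.22001.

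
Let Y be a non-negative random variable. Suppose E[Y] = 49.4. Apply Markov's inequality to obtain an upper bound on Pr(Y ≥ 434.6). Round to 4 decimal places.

0.1137

Markov's inequality: for a non-negative random variable, Pr(Y ≥ a) ≤ E[Y]/a.
Here E[Y] = 49.4 and a = 434.6, so the bound is 49.4/434.6 = 0.1137.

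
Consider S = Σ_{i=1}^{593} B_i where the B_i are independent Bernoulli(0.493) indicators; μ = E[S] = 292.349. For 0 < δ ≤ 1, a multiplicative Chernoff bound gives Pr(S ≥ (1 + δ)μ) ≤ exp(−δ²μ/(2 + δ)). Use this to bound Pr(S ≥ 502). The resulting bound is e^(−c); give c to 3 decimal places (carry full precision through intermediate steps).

55.333

Write 502 = (1 + δ)μ, so δ = 502/292.349 − 1 = 0.7171258…
Then the exponent is δ²μ/(2 + δ) = (502 − μ)² / (μ·(2 + δ)) = 55.332784.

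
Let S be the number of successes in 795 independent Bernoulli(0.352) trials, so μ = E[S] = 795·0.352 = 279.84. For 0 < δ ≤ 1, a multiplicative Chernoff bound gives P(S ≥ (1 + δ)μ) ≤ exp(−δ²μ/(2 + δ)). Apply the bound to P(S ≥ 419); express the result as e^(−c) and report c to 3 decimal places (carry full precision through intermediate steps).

Write 419 = (1 + δ)μ, so δ = 419/279.84 − 1 = 0.4972842…
Then the exponent is δ²μ/(2 + δ) = (419 − μ)² / (μ·(2 + δ)) = 27.710929.

27.711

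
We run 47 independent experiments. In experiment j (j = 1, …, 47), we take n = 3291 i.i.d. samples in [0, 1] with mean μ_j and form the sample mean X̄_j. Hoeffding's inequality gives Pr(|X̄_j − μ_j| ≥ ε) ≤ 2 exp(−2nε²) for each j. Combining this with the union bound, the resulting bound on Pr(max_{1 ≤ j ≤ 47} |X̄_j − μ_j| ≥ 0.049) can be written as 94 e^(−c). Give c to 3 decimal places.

15.803

Union bound over the 47 events: Pr(max_{1 ≤ j ≤ 47} |X̄_j − μ_j| ≥ 0.049) ≤ 47·2·exp(−2nε²) = 94 exp(−2·3291·0.049²).
So c = 2·3291·0.049² = 15.8034.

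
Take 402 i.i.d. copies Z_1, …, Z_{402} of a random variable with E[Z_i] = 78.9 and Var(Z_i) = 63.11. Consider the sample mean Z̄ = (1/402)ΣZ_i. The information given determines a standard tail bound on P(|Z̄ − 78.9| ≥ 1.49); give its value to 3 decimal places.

0.071

With mean and variance of each term known, Chebyshev's inequality bounds the deviation of the sum (or sample mean).
Var(Z̄) = Var(Z_i)/n = 63.11/402 = 0.15699.
Chebyshev: P(|Z̄ − 78.9| ≥ 1.49) ≤ Var(Z̄)/(1.49)² = 63.11/(402·1.49²) = 0.0707.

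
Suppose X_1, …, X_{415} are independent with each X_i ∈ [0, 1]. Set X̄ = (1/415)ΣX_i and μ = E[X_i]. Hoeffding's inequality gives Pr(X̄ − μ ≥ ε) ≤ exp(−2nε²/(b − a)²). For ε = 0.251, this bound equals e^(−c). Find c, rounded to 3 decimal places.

52.291

c = 2nε²/(b − a)² = 2·415·0.251² / 1² = 52.2908.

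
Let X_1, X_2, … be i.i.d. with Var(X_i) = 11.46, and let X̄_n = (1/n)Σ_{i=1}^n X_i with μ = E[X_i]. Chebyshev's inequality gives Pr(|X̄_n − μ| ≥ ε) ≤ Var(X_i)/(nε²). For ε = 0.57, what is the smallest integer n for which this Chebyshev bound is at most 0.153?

Require 11.46/(n·0.57²) ≤ 0.153, i.e. n ≥ 11.46/(0.153·0.57²) = 230.539.
The smallest integer n is 231.

231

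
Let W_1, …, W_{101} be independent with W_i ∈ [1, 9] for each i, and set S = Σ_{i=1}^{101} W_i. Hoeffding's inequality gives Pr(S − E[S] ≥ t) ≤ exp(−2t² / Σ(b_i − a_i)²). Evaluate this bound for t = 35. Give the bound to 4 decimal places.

Σ(b_i − a_i)² = 101·(8)² = 6464.
Exponent = 2·35²/6464 = 0.3790.
Bound = exp(−0.3790) = 0.68453.

0.6845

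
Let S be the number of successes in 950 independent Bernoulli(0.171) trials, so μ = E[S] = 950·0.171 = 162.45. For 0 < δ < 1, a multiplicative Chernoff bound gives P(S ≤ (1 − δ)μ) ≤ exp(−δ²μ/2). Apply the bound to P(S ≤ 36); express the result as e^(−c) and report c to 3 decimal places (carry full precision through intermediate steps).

49.214

Write 36 = (1 − δ)μ, so δ = 1 − 36/162.45 = 0.7783934…
Then the exponent is δ²μ/2 = (μ − 36)²/(2μ) = 49.213920.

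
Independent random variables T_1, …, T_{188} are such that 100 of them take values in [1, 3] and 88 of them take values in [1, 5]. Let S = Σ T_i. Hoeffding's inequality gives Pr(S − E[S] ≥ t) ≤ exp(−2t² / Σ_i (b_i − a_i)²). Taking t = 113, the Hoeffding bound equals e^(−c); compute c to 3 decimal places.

Σ(b_i − a_i)² = 100·2² + 88·4² = 1808.
c = 2t² / 1808 = 2·113² / 1808 = 14.1250.

14.125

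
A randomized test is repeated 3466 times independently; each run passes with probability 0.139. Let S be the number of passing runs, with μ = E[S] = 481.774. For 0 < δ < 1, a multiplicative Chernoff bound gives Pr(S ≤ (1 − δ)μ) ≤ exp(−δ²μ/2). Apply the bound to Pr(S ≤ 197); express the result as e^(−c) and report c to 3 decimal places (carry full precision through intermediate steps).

Write 197 = (1 − δ)μ, so δ = 1 − 197/481.774 = 0.5910946…
Then the exponent is δ²μ/2 = (μ − 197)²/(2μ) = 84.164184.

84.164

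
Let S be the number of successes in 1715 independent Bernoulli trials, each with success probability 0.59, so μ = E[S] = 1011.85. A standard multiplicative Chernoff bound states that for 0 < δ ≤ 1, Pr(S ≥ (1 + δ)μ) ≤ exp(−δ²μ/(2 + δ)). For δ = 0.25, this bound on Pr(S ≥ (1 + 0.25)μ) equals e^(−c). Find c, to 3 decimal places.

28.107

c = δ²μ/(2 + δ) = 0.25²·1011.85/(2 + 0.25) = 28.1069.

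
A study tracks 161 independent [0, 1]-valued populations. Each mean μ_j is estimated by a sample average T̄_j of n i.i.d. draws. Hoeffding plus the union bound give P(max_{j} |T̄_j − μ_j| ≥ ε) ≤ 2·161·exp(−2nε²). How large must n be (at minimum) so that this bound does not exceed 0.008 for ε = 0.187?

Need 2·161·exp(−2nε²) ≤ 0.008, i.e. exp(−2nε²) ≤ 0.008/322.
So 2nε² ≥ ln(322/0.008) = 10.602865.
Hence n ≥ 10.602865/(2·0.187²) = 151.604.
The smallest integer n is 152.

152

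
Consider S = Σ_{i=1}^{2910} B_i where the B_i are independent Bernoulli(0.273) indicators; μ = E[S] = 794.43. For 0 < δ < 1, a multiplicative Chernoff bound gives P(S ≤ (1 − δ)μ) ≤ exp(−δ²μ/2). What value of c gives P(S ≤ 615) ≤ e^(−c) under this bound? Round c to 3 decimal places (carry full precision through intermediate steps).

Write 615 = (1 − δ)μ, so δ = 1 − 615/794.43 = 0.2258601…
Then the exponent is δ²μ/2 = (μ − 615)²/(2μ) = 20.263034.

20.263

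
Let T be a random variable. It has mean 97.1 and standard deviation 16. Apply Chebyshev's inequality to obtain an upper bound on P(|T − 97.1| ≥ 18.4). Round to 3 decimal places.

0.756

Chebyshev: P(|T − μ| ≥ t) ≤ Var(T)/t².
Var(T) = σ² = 16² = 256.
Bound = 256 / 338.56 = 0.7561.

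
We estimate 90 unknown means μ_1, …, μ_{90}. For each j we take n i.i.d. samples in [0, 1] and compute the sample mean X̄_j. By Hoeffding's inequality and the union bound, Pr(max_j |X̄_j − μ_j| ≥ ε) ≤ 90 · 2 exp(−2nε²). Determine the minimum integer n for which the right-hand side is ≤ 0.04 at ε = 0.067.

Need 2·90·exp(−2nε²) ≤ 0.04, i.e. exp(−2nε²) ≤ 0.04/180.
So 2nε² ≥ ln(180/0.04) = 8.411833.
Hence n ≥ 8.411833/(2·0.067²) = 936.938.
The smallest integer n is 937.

937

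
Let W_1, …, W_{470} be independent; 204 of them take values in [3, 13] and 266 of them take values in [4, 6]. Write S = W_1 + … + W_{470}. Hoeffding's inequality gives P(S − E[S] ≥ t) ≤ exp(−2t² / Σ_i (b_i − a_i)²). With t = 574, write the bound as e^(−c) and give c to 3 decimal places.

30.700

Σ(b_i − a_i)² = 204·10² + 266·2² = 21464.
c = 2t² / 21464 = 2·574² / 21464 = 30.7003.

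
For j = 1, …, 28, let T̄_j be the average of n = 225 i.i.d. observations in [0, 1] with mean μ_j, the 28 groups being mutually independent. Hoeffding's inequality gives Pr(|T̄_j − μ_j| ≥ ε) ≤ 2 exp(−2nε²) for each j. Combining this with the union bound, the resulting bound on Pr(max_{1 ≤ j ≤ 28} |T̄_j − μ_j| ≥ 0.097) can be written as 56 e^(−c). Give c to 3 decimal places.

4.234

Union bound over the 28 events: Pr(max_{1 ≤ j ≤ 28} |T̄_j − μ_j| ≥ 0.097) ≤ 28·2·exp(−2nε²) = 56 exp(−2·225·0.097²).
So c = 2·225·0.097² = 4.2340.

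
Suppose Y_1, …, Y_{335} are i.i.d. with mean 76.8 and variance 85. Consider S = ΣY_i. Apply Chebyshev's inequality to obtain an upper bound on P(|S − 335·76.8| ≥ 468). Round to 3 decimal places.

Var(S) = n·Var(Y_i) = 335·85 = 28475.
Chebyshev: P(|S − 335·76.8| ≥ 468) ≤ Var(S)/468² = 28475/219024 = 0.1300.

0.130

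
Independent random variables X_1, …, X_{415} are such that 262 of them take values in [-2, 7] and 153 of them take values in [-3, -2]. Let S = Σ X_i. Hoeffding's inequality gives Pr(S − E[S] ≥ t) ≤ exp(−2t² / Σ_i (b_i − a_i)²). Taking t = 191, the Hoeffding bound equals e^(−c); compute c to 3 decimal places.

Σ(b_i − a_i)² = 262·9² + 153·1² = 21375.
c = 2t² / 21375 = 2·191² / 21375 = 3.4134.

3.413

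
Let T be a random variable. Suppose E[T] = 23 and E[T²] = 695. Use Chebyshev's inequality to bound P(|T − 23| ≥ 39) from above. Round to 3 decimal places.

0.109

Var(T) = E[T²] − (E[T])² = 695 − 529 = 166.
Chebyshev's inequality: P(|T − μ| ≥ t) ≤ Var(T)/t² = 166/1521 = 0.1091.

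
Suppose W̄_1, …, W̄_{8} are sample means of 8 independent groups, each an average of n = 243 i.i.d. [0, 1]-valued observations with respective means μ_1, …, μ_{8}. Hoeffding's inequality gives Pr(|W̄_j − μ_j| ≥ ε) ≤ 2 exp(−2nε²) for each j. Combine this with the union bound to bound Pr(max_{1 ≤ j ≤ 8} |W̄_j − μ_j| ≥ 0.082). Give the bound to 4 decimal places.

Per-experiment Hoeffding bound: 2·exp(−2·243·0.082²) = 2·exp(−3.26786) = 0.076175.
Union bound over 8 events: 8·0.076175 = 0.60940.

0.6094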